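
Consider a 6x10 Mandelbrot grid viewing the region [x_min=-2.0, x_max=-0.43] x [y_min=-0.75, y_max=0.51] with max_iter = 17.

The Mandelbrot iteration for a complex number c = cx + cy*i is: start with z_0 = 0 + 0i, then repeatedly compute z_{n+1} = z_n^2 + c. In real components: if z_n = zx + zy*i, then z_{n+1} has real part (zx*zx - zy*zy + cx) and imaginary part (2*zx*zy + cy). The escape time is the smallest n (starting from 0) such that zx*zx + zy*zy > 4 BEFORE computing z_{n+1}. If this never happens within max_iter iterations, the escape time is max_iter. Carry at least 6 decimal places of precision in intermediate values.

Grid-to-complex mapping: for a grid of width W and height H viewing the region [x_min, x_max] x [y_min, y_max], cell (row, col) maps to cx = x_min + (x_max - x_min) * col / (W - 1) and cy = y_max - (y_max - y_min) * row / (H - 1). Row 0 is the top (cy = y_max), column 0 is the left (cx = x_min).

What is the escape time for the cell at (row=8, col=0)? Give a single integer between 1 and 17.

z_0 = 0 + 0i, c = -2.0000 + -0.6100i
Iter 1: z = -2.0000 + -0.6100i, |z|^2 = 4.3721
Escaped at iteration 1

Answer: 1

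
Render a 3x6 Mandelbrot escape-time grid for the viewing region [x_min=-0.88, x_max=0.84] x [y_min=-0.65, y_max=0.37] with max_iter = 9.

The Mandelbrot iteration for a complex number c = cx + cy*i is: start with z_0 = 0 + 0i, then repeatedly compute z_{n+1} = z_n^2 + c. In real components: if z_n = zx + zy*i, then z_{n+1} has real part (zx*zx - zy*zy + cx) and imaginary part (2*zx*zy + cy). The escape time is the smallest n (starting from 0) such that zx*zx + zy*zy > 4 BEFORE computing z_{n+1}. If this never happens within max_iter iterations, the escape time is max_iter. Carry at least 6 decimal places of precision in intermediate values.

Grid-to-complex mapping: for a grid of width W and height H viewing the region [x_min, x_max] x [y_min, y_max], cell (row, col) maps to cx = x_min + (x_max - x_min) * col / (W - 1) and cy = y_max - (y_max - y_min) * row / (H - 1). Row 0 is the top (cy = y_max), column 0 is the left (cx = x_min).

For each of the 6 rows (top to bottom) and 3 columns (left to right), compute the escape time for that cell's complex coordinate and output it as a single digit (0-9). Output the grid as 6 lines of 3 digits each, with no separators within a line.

Answer: 793
993
993
993
693
492

Derivation:
(row=0, col=0): c = -0.8800 + 0.3700i → escape time 7
(row=0, col=1): c = -0.0200 + 0.3700i → escape time 9
(row=0, col=2): c = 0.8400 + 0.3700i → escape time 3
(row=1, col=0): c = -0.8800 + 0.1660i → escape time 9
(row=1, col=1): c = -0.0200 + 0.1660i → escape time 9
(row=1, col=2): c = 0.8400 + 0.1660i → escape time 3
(row=2, col=0): c = -0.8800 + -0.0380i → escape time 9
(row=2, col=1): c = -0.0200 + -0.0380i → escape time 9
(row=2, col=2): c = 0.8400 + -0.0380i → escape time 3
(row=3, col=0): c = -0.8800 + -0.2420i → escape time 9
(row=3, col=1): c = -0.0200 + -0.2420i → escape time 9
(row=3, col=2): c = 0.8400 + -0.2420i → escape time 3
(row=4, col=0): c = -0.8800 + -0.4460i → escape time 6
(row=4, col=1): c = -0.0200 + -0.4460i → escape time 9
(row=4, col=2): c = 0.8400 + -0.4460i → escape time 3
(row=5, col=0): c = -0.8800 + -0.6500i → escape time 4
(row=5, col=1): c = -0.0200 + -0.6500i → escape time 9
(row=5, col=2): c = 0.8400 + -0.6500i → escape time 2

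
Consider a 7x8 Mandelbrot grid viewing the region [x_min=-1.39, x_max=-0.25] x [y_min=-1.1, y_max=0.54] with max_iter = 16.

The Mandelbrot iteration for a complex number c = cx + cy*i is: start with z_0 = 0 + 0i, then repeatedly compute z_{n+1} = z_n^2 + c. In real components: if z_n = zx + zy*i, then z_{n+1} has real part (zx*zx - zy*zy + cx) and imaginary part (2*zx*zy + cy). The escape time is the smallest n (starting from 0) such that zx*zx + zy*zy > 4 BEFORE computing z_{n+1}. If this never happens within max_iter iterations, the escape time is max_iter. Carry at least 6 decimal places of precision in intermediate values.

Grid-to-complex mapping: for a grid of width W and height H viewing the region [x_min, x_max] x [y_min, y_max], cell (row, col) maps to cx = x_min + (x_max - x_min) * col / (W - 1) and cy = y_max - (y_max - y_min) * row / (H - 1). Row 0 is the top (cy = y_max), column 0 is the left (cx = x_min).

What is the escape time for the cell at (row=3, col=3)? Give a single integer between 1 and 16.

z_0 = 0 + 0i, c = -0.8200 + -0.1629i
Iter 1: z = -0.8200 + -0.1629i, |z|^2 = 0.6989
Iter 2: z = -0.1741 + 0.1042i, |z|^2 = 0.0412
Iter 3: z = -0.8005 + -0.1992i, |z|^2 = 0.6805
Iter 4: z = -0.2188 + 0.1560i, |z|^2 = 0.0722
Iter 5: z = -0.7965 + -0.2311i, |z|^2 = 0.6878
Iter 6: z = -0.2391 + 0.2053i, |z|^2 = 0.0993
Iter 7: z = -0.8050 + -0.2610i, |z|^2 = 0.7162
Iter 8: z = -0.2401 + 0.2574i, |z|^2 = 0.1239
Iter 9: z = -0.8286 + -0.2865i, |z|^2 = 0.7686
Iter 10: z = -0.2155 + 0.3118i, |z|^2 = 0.1437
Iter 11: z = -0.8708 + -0.2973i, |z|^2 = 0.8467
Iter 12: z = -0.1500 + 0.3548i, |z|^2 = 0.1484
Iter 13: z = -0.9234 + -0.2693i, |z|^2 = 0.9252
Iter 14: z = -0.0399 + 0.3346i, |z|^2 = 0.1135
Iter 15: z = -0.9303 + -0.1895i, |z|^2 = 0.9015

Answer: 16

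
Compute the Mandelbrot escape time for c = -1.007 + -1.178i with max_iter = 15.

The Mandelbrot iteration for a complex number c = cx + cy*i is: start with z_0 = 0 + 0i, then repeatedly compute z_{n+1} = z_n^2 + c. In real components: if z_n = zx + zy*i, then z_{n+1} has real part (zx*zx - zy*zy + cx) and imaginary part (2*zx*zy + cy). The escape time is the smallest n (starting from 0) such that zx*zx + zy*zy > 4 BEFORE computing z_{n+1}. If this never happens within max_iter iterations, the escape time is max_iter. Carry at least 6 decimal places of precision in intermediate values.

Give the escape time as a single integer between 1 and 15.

z_0 = 0 + 0i, c = -1.0070 + -1.1780i
Iter 1: z = -1.0070 + -1.1780i, |z|^2 = 2.4017
Iter 2: z = -1.3806 + 1.1945i, |z|^2 = 3.3330
Iter 3: z = -0.5277 + -4.4763i, |z|^2 = 20.3158
Escaped at iteration 3

Answer: 3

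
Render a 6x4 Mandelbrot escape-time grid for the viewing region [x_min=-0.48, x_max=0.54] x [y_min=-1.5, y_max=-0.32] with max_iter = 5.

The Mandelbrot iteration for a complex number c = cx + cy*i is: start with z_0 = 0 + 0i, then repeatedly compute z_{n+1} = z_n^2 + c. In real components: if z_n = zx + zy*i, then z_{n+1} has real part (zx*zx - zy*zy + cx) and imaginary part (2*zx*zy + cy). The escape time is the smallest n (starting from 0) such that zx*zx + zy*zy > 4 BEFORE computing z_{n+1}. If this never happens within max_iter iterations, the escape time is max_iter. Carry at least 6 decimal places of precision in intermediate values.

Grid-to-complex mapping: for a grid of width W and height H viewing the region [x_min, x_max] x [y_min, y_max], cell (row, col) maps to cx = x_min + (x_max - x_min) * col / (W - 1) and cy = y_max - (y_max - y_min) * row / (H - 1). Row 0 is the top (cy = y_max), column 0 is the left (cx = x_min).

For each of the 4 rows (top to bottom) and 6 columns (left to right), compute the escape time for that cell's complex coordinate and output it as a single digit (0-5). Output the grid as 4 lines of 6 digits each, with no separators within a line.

(row=0, col=0): c = -0.4800 + -0.3200i → escape time 5
(row=0, col=1): c = -0.2760 + -0.3200i → escape time 5
(row=0, col=2): c = -0.0720 + -0.3200i → escape time 5
(row=0, col=3): c = 0.1320 + -0.3200i → escape time 5
(row=0, col=4): c = 0.3360 + -0.3200i → escape time 5
(row=0, col=5): c = 0.5400 + -0.3200i → escape time 4
(row=1, col=0): c = -0.4800 + -0.7133i → escape time 5
(row=1, col=1): c = -0.2760 + -0.7133i → escape time 5
(row=1, col=2): c = -0.0720 + -0.7133i → escape time 5
(row=1, col=3): c = 0.1320 + -0.7133i → escape time 5
(row=1, col=4): c = 0.3360 + -0.7133i → escape time 5
(row=1, col=5): c = 0.5400 + -0.7133i → escape time 3
(row=2, col=0): c = -0.4800 + -1.1067i → escape time 4
(row=2, col=1): c = -0.2760 + -1.1067i → escape time 5
(row=2, col=2): c = -0.0720 + -1.1067i → escape time 5
(row=2, col=3): c = 0.1320 + -1.1067i → escape time 3
(row=2, col=4): c = 0.3360 + -1.1067i → escape time 2
(row=2, col=5): c = 0.5400 + -1.1067i → escape time 2
(row=3, col=0): c = -0.4800 + -1.5000i → escape time 2
(row=3, col=1): c = -0.2760 + -1.5000i → escape time 2
(row=3, col=2): c = -0.0720 + -1.5000i → escape time 2
(row=3, col=3): c = 0.1320 + -1.5000i → escape time 2
(row=3, col=4): c = 0.3360 + -1.5000i → escape time 2
(row=3, col=5): c = 0.5400 + -1.5000i → escape time 2

Answer: 555554
555553
455322
222222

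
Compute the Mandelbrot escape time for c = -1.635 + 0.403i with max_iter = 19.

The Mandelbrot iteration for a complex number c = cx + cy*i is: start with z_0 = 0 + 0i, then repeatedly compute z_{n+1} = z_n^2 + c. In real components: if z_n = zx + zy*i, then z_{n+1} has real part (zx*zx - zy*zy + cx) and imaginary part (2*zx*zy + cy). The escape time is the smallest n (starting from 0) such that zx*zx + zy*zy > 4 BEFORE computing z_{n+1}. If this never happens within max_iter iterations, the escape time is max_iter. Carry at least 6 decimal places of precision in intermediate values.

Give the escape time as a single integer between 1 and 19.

z_0 = 0 + 0i, c = -1.6350 + 0.4030i
Iter 1: z = -1.6350 + 0.4030i, |z|^2 = 2.8356
Iter 2: z = 0.8758 + -0.9148i, |z|^2 = 1.6039
Iter 3: z = -1.7048 + -1.1994i, |z|^2 = 4.3450
Escaped at iteration 3

Answer: 3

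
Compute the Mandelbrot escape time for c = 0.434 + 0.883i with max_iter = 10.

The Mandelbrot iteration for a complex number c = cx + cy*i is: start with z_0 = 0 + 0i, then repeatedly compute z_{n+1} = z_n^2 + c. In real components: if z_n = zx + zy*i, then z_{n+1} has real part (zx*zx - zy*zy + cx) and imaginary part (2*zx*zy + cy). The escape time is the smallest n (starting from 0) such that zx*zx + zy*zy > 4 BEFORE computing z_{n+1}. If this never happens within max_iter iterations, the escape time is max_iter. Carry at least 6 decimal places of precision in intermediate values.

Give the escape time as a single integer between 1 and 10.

z_0 = 0 + 0i, c = 0.4340 + 0.8830i
Iter 1: z = 0.4340 + 0.8830i, |z|^2 = 0.9680
Iter 2: z = -0.1573 + 1.6494i, |z|^2 = 2.7454
Iter 3: z = -2.2619 + 0.3640i, |z|^2 = 5.2487
Escaped at iteration 3

Answer: 3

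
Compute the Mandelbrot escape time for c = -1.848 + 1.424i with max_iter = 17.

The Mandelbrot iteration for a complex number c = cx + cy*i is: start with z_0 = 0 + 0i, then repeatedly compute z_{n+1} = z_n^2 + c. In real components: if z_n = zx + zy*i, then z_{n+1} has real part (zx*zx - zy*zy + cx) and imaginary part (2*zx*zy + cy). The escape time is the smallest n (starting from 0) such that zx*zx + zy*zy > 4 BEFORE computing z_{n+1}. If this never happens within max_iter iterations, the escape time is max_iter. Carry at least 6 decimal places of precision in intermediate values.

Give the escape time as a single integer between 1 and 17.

Answer: 1

Derivation:
z_0 = 0 + 0i, c = -1.8480 + 1.4240i
Iter 1: z = -1.8480 + 1.4240i, |z|^2 = 5.4429
Escaped at iteration 1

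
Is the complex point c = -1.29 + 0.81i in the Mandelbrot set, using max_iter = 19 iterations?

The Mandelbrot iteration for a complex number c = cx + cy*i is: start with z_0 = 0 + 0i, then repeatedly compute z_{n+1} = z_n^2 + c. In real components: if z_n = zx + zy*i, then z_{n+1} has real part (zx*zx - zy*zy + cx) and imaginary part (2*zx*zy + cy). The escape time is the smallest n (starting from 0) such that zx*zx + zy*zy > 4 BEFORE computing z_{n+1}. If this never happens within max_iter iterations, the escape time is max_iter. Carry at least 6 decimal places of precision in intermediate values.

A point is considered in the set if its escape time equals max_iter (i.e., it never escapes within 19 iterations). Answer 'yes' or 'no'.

Answer: no

Derivation:
z_0 = 0 + 0i, c = -1.2900 + 0.8100i
Iter 1: z = -1.2900 + 0.8100i, |z|^2 = 2.3202
Iter 2: z = -0.2820 + -1.2798i, |z|^2 = 1.7174
Iter 3: z = -2.8484 + 1.5318i, |z|^2 = 10.4596
Escaped at iteration 3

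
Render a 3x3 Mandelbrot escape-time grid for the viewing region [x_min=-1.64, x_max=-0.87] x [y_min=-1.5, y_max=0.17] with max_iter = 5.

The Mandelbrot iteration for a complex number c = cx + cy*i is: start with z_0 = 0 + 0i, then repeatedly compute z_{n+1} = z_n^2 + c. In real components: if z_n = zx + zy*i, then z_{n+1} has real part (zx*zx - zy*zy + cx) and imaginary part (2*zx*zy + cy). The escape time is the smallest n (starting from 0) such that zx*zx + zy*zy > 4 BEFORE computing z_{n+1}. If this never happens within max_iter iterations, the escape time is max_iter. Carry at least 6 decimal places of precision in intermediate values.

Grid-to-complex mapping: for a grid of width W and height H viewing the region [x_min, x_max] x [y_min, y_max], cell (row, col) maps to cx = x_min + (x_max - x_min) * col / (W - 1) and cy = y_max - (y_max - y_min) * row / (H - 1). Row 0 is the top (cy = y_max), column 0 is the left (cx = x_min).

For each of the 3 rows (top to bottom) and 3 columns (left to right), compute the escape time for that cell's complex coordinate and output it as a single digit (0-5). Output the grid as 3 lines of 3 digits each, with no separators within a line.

Answer: 555
334
122

Derivation:
(row=0, col=0): c = -1.6400 + 0.1700i → escape time 5
(row=0, col=1): c = -1.2550 + 0.1700i → escape time 5
(row=0, col=2): c = -0.8700 + 0.1700i → escape time 5
(row=1, col=0): c = -1.6400 + -0.6650i → escape time 3
(row=1, col=1): c = -1.2550 + -0.6650i → escape time 3
(row=1, col=2): c = -0.8700 + -0.6650i → escape time 4
(row=2, col=0): c = -1.6400 + -1.5000i → escape time 1
(row=2, col=1): c = -1.2550 + -1.5000i → escape time 2
(row=2, col=2): c = -0.8700 + -1.5000i → escape time 2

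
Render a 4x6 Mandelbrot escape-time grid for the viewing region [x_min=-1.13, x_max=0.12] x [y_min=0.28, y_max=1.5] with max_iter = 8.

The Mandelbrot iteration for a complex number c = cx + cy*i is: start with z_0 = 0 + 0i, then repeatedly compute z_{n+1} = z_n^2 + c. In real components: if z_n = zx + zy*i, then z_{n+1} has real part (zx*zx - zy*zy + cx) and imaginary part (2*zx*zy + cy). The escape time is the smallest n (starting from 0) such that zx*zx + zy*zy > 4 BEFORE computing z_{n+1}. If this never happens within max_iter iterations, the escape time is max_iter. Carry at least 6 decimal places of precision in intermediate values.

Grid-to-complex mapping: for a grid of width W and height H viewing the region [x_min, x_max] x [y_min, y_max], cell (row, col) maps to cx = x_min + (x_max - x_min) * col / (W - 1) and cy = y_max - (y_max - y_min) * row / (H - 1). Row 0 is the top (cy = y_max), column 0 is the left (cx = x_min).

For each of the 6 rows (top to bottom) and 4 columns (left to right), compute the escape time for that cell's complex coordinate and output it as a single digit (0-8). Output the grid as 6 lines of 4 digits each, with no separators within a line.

(row=0, col=0): c = -1.1300 + 1.5000i → escape time 2
(row=0, col=1): c = -0.7133 + 1.5000i → escape time 2
(row=0, col=2): c = -0.2967 + 1.5000i → escape time 2
(row=0, col=3): c = 0.1200 + 1.5000i → escape time 2
(row=1, col=0): c = -1.1300 + 1.2560i → escape time 2
(row=1, col=1): c = -0.7133 + 1.2560i → escape time 3
(row=1, col=2): c = -0.2967 + 1.2560i → escape time 3
(row=1, col=3): c = 0.1200 + 1.2560i → escape time 2
(row=2, col=0): c = -1.1300 + 1.0120i → escape time 3
(row=2, col=1): c = -0.7133 + 1.0120i → escape time 3
(row=2, col=2): c = -0.2967 + 1.0120i → escape time 5
(row=2, col=3): c = 0.1200 + 1.0120i → escape time 4
(row=3, col=0): c = -1.1300 + 0.7680i → escape time 3
(row=3, col=1): c = -0.7133 + 0.7680i → escape time 4
(row=3, col=2): c = -0.2967 + 0.7680i → escape time 8
(row=3, col=3): c = 0.1200 + 0.7680i → escape time 6
(row=4, col=0): c = -1.1300 + 0.5240i → escape time 5
(row=4, col=1): c = -0.7133 + 0.5240i → escape time 7
(row=4, col=2): c = -0.2967 + 0.5240i → escape time 8
(row=4, col=3): c = 0.1200 + 0.5240i → escape time 8
(row=5, col=0): c = -1.1300 + 0.2800i → escape time 8
(row=5, col=1): c = -0.7133 + 0.2800i → escape time 8
(row=5, col=2): c = -0.2967 + 0.2800i → escape time 8
(row=5, col=3): c = 0.1200 + 0.2800i → escape time 8

Answer: 2222
2332
3354
3486
5788
8888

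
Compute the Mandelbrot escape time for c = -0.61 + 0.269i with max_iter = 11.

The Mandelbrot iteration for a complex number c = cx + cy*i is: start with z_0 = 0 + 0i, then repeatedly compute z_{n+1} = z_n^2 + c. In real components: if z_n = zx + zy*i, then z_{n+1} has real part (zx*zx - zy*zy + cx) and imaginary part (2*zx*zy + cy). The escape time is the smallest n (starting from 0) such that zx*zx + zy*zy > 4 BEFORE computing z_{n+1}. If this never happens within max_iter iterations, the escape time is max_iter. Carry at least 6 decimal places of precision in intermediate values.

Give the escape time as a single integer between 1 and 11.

Answer: 11

Derivation:
z_0 = 0 + 0i, c = -0.6100 + 0.2690i
Iter 1: z = -0.6100 + 0.2690i, |z|^2 = 0.4445
Iter 2: z = -0.3103 + -0.0592i, |z|^2 = 0.0998
Iter 3: z = -0.5172 + 0.3057i, |z|^2 = 0.3610
Iter 4: z = -0.4359 + -0.0473i, |z|^2 = 0.1923
Iter 5: z = -0.4222 + 0.3102i, |z|^2 = 0.2745
Iter 6: z = -0.5280 + 0.0071i, |z|^2 = 0.2788
Iter 7: z = -0.3313 + 0.2615i, |z|^2 = 0.1782
Iter 8: z = -0.5687 + 0.0957i, |z|^2 = 0.3325
Iter 9: z = -0.2958 + 0.1602i, |z|^2 = 0.1131
Iter 10: z = -0.5482 + 0.1743i, |z|^2 = 0.3308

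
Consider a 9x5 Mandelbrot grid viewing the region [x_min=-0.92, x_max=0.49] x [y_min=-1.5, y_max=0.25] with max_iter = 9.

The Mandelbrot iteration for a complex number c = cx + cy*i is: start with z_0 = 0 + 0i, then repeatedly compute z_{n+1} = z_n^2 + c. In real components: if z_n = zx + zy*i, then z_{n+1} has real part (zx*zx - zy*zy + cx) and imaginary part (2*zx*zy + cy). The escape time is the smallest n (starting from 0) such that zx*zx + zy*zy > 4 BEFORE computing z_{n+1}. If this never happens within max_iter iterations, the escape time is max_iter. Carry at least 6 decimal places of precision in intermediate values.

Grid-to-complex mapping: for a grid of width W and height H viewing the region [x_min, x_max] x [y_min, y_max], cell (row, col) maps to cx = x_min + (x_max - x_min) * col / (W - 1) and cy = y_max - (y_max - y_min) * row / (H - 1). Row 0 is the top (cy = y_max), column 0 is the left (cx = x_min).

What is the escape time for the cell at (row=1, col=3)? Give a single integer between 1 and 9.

z_0 = 0 + 0i, c = -0.3912 + -0.1875i
Iter 1: z = -0.3912 + -0.1875i, |z|^2 = 0.1882
Iter 2: z = -0.2733 + -0.0408i, |z|^2 = 0.0764
Iter 3: z = -0.3182 + -0.1652i, |z|^2 = 0.1285
Iter 4: z = -0.3173 + -0.0824i, |z|^2 = 0.1075
Iter 5: z = -0.2974 + -0.1352i, |z|^2 = 0.1067
Iter 6: z = -0.3211 + -0.1071i, |z|^2 = 0.1146
Iter 7: z = -0.2996 + -0.1187i, |z|^2 = 0.1039
Iter 8: z = -0.3156 + -0.1164i, |z|^2 = 0.1131

Answer: 9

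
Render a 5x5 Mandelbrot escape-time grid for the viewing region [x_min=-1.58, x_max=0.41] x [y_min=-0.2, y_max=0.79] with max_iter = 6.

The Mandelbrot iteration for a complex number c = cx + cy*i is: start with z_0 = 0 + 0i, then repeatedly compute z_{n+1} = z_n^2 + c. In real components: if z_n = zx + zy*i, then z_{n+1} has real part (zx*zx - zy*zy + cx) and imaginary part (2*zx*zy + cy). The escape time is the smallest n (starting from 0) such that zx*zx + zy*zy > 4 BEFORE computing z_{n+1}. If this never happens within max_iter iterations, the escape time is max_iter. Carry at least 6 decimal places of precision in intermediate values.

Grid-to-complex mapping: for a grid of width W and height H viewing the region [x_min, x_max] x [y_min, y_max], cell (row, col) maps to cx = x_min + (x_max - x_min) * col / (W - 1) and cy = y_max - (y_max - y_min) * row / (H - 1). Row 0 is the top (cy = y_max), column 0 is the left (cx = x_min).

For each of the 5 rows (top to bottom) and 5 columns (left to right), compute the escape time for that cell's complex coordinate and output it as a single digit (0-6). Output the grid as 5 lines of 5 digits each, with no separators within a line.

(row=0, col=0): c = -1.5800 + 0.7900i → escape time 3
(row=0, col=1): c = -1.0825 + 0.7900i → escape time 3
(row=0, col=2): c = -0.5850 + 0.7900i → escape time 5
(row=0, col=3): c = -0.0875 + 0.7900i → escape time 6
(row=0, col=4): c = 0.4100 + 0.7900i → escape time 4
(row=1, col=0): c = -1.5800 + 0.5425i → escape time 3
(row=1, col=1): c = -1.0825 + 0.5425i → escape time 5
(row=1, col=2): c = -0.5850 + 0.5425i → escape time 6
(row=1, col=3): c = -0.0875 + 0.5425i → escape time 6
(row=1, col=4): c = 0.4100 + 0.5425i → escape time 6
(row=2, col=0): c = -1.5800 + 0.2950i → escape time 4
(row=2, col=1): c = -1.0825 + 0.2950i → escape time 6
(row=2, col=2): c = -0.5850 + 0.2950i → escape time 6
(row=2, col=3): c = -0.0875 + 0.2950i → escape time 6
(row=2, col=4): c = 0.4100 + 0.2950i → escape time 6
(row=3, col=0): c = -1.5800 + 0.0475i → escape time 6
(row=3, col=1): c = -1.0825 + 0.0475i → escape time 6
(row=3, col=2): c = -0.5850 + 0.0475i → escape time 6
(row=3, col=3): c = -0.0875 + 0.0475i → escape time 6
(row=3, col=4): c = 0.4100 + 0.0475i → escape time 6
(row=4, col=0): c = -1.5800 + -0.2000i → escape time 5
(row=4, col=1): c = -1.0825 + -0.2000i → escape time 6
(row=4, col=2): c = -0.5850 + -0.2000i → escape time 6
(row=4, col=3): c = -0.0875 + -0.2000i → escape time 6
(row=4, col=4): c = 0.4100 + -0.2000i → escape time 6

Answer: 33564
35666
46666
66666
56666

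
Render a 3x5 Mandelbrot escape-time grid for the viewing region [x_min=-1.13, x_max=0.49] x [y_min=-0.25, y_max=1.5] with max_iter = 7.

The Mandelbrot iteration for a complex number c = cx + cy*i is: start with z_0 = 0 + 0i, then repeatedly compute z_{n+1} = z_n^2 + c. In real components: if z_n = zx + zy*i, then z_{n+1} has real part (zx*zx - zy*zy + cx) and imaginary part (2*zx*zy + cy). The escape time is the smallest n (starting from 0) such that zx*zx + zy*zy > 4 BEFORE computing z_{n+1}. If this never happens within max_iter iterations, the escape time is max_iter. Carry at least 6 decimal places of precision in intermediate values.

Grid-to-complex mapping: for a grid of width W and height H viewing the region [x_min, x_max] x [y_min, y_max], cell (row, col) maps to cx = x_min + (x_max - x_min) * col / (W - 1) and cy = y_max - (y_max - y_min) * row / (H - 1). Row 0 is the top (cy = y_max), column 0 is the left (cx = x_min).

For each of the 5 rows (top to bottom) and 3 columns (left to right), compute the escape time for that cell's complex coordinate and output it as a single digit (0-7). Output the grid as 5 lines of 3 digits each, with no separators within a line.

Answer: 222
352
474
775
776

Derivation:
(row=0, col=0): c = -1.1300 + 1.5000i → escape time 2
(row=0, col=1): c = -0.3200 + 1.5000i → escape time 2
(row=0, col=2): c = 0.4900 + 1.5000i → escape time 2
(row=1, col=0): c = -1.1300 + 1.0625i → escape time 3
(row=1, col=1): c = -0.3200 + 1.0625i → escape time 5
(row=1, col=2): c = 0.4900 + 1.0625i → escape time 2
(row=2, col=0): c = -1.1300 + 0.6250i → escape time 4
(row=2, col=1): c = -0.3200 + 0.6250i → escape time 7
(row=2, col=2): c = 0.4900 + 0.6250i → escape time 4
(row=3, col=0): c = -1.1300 + 0.1875i → escape time 7
(row=3, col=1): c = -0.3200 + 0.1875i → escape time 7
(row=3, col=2): c = 0.4900 + 0.1875i → escape time 5
(row=4, col=0): c = -1.1300 + -0.2500i → escape time 7
(row=4, col=1): c = -0.3200 + -0.2500i → escape time 7
(row=4, col=2): c = 0.4900 + -0.2500i → escape time 6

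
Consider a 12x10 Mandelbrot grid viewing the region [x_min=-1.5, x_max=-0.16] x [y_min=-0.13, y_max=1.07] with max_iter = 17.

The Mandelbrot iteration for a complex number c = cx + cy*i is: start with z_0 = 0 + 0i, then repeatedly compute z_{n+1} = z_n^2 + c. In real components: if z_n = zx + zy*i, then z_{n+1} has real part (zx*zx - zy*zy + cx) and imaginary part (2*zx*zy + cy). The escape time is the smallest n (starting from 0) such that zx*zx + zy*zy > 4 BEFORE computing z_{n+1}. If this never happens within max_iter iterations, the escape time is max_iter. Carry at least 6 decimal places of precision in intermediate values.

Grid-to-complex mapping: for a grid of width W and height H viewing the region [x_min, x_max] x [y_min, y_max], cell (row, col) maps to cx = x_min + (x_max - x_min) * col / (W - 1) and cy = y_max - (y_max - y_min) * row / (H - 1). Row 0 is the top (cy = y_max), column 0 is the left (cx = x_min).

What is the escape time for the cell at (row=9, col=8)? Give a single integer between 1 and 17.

Answer: 17

Derivation:
z_0 = 0 + 0i, c = -0.5255 + -0.1300i
Iter 1: z = -0.5255 + -0.1300i, |z|^2 = 0.2930
Iter 2: z = -0.2663 + 0.0066i, |z|^2 = 0.0709
Iter 3: z = -0.4546 + -0.1335i, |z|^2 = 0.2245
Iter 4: z = -0.3366 + -0.0086i, |z|^2 = 0.1134
Iter 5: z = -0.4122 + -0.1242i, |z|^2 = 0.1854
Iter 6: z = -0.3710 + -0.0276i, |z|^2 = 0.1384
Iter 7: z = -0.3886 + -0.1095i, |z|^2 = 0.1630
Iter 8: z = -0.3864 + -0.0449i, |z|^2 = 0.1513
Iter 9: z = -0.3781 + -0.0953i, |z|^2 = 0.1521
Iter 10: z = -0.3916 + -0.0579i, |z|^2 = 0.1567
Iter 11: z = -0.3755 + -0.0846i, |z|^2 = 0.1482
Iter 12: z = -0.3916 + -0.0664i, |z|^2 = 0.1578
Iter 13: z = -0.3765 + -0.0780i, |z|^2 = 0.1478
Iter 14: z = -0.3898 + -0.0713i, |z|^2 = 0.1570
Iter 15: z = -0.3786 + -0.0744i, |z|^2 = 0.1489
Iter 16: z = -0.3877 + -0.0736i, |z|^2 = 0.1557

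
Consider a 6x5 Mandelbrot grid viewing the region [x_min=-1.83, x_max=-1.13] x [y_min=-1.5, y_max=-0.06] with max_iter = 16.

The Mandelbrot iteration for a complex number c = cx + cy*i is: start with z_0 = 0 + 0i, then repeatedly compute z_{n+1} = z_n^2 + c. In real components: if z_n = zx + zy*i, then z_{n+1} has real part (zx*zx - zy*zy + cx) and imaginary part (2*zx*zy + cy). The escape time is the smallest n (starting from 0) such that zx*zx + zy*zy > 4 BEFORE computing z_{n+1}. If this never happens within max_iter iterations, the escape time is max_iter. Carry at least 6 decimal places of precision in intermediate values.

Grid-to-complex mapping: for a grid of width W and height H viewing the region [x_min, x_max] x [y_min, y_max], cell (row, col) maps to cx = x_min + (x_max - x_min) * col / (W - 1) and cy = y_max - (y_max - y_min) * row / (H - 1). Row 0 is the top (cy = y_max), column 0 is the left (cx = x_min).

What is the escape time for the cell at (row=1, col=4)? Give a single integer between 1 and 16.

z_0 = 0 + 0i, c = -1.2700 + -0.4200i
Iter 1: z = -1.2700 + -0.4200i, |z|^2 = 1.7893
Iter 2: z = 0.1665 + 0.6468i, |z|^2 = 0.4461
Iter 3: z = -1.6606 + -0.2046i, |z|^2 = 2.7996
Iter 4: z = 1.4458 + 0.2596i, |z|^2 = 2.1578
Iter 5: z = 0.7530 + 0.3306i, |z|^2 = 0.6763
Iter 6: z = -0.8123 + 0.0779i, |z|^2 = 0.6659
Iter 7: z = -0.6163 + -0.5466i, |z|^2 = 0.6785
Iter 8: z = -1.1890 + 0.2537i, |z|^2 = 1.4780
Iter 9: z = 0.0793 + -1.0232i, |z|^2 = 1.0532
Iter 10: z = -2.3106 + -0.5822i, |z|^2 = 5.6778
Escaped at iteration 10

Answer: 10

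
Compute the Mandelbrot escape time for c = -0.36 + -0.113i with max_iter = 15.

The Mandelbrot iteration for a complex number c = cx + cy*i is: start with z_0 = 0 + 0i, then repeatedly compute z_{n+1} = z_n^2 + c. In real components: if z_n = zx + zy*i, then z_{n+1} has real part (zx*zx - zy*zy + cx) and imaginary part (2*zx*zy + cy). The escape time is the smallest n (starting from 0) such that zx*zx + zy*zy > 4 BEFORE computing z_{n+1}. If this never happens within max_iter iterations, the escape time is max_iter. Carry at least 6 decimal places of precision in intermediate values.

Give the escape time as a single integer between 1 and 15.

z_0 = 0 + 0i, c = -0.3600 + -0.1130i
Iter 1: z = -0.3600 + -0.1130i, |z|^2 = 0.1424
Iter 2: z = -0.2432 + -0.0316i, |z|^2 = 0.0601
Iter 3: z = -0.3019 + -0.0976i, |z|^2 = 0.1007
Iter 4: z = -0.2784 + -0.0541i, |z|^2 = 0.0804
Iter 5: z = -0.2854 + -0.0829i, |z|^2 = 0.0883
Iter 6: z = -0.2854 + -0.0657i, |z|^2 = 0.0858
Iter 7: z = -0.2829 + -0.0755i, |z|^2 = 0.0857
Iter 8: z = -0.2857 + -0.0703i, |z|^2 = 0.0866
Iter 9: z = -0.2833 + -0.0728i, |z|^2 = 0.0856
Iter 10: z = -0.2850 + -0.0717i, |z|^2 = 0.0864
Iter 11: z = -0.2839 + -0.0721i, |z|^2 = 0.0858
Iter 12: z = -0.2846 + -0.0721i, |z|^2 = 0.0862
Iter 13: z = -0.2842 + -0.0720i, |z|^2 = 0.0859
Iter 14: z = -0.2844 + -0.0721i, |z|^2 = 0.0861

Answer: 15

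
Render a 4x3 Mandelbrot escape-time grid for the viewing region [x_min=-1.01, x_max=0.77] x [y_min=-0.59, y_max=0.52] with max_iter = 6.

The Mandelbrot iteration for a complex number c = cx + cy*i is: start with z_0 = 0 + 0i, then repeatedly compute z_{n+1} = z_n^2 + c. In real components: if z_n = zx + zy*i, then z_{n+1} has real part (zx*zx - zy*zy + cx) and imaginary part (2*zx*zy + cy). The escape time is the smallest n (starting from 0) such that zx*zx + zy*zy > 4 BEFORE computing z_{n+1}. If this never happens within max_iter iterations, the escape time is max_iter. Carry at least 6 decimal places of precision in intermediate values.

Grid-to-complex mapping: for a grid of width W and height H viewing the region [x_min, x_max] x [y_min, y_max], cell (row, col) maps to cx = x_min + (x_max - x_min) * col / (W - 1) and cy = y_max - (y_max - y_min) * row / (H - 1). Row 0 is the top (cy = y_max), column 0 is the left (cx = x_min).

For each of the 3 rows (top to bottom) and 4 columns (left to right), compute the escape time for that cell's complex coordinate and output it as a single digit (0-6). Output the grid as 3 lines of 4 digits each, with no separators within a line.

(row=0, col=0): c = -1.0100 + 0.5200i → escape time 5
(row=0, col=1): c = -0.4167 + 0.5200i → escape time 6
(row=0, col=2): c = 0.1767 + 0.5200i → escape time 6
(row=0, col=3): c = 0.7700 + 0.5200i → escape time 3
(row=1, col=0): c = -1.0100 + -0.0350i → escape time 6
(row=1, col=1): c = -0.4167 + -0.0350i → escape time 6
(row=1, col=2): c = 0.1767 + -0.0350i → escape time 6
(row=1, col=3): c = 0.7700 + -0.0350i → escape time 3
(row=2, col=0): c = -1.0100 + -0.5900i → escape time 5
(row=2, col=1): c = -0.4167 + -0.5900i → escape time 6
(row=2, col=2): c = 0.1767 + -0.5900i → escape time 6
(row=2, col=3): c = 0.7700 + -0.5900i → escape time 3

Answer: 5663
6663
5663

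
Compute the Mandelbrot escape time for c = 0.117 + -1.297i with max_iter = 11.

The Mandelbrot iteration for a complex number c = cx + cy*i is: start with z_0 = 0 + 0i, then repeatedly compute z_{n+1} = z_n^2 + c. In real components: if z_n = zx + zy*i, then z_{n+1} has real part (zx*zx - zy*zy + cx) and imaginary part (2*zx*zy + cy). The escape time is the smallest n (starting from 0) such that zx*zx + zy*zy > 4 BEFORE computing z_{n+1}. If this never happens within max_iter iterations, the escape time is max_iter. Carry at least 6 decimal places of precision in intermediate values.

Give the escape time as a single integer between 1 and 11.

Answer: 2

Derivation:
z_0 = 0 + 0i, c = 0.1170 + -1.2970i
Iter 1: z = 0.1170 + -1.2970i, |z|^2 = 1.6959
Iter 2: z = -1.5515 + -1.6005i, |z|^2 = 4.9688
Escaped at iteration 2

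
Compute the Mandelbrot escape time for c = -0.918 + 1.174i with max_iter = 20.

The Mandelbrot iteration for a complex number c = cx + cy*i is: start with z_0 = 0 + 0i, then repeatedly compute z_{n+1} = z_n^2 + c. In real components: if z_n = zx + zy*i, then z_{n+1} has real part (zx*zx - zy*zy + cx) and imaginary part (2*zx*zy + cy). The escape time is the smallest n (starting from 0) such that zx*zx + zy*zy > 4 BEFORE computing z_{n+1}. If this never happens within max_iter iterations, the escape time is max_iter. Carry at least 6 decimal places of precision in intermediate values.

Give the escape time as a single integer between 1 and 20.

z_0 = 0 + 0i, c = -0.9180 + 1.1740i
Iter 1: z = -0.9180 + 1.1740i, |z|^2 = 2.2210
Iter 2: z = -1.4536 + -0.9815i, |z|^2 = 3.0761
Iter 3: z = 0.2315 + 4.0272i, |z|^2 = 16.2721
Escaped at iteration 3

Answer: 3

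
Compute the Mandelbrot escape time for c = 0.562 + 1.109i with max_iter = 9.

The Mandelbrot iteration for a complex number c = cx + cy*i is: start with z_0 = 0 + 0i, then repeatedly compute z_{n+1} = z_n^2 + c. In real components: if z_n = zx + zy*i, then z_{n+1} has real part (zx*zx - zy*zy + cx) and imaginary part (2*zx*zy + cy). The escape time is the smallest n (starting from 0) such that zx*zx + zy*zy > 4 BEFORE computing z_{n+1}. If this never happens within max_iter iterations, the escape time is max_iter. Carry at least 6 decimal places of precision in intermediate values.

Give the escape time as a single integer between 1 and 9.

z_0 = 0 + 0i, c = 0.5620 + 1.1090i
Iter 1: z = 0.5620 + 1.1090i, |z|^2 = 1.5457
Iter 2: z = -0.3520 + 2.3555i, |z|^2 = 5.6724
Escaped at iteration 2

Answer: 2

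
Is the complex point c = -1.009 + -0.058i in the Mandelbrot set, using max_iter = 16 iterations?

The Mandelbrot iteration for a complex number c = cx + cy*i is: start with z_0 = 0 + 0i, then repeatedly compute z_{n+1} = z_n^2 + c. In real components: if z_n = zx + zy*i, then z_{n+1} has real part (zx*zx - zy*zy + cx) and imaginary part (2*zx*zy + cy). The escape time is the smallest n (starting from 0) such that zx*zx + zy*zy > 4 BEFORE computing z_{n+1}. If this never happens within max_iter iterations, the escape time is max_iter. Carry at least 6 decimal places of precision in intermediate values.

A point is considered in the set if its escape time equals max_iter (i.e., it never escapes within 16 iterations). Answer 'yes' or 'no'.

z_0 = 0 + 0i, c = -1.0090 + -0.0580i
Iter 1: z = -1.0090 + -0.0580i, |z|^2 = 1.0214
Iter 2: z = 0.0057 + 0.0590i, |z|^2 = 0.0035
Iter 3: z = -1.0125 + -0.0573i, |z|^2 = 1.0283
Iter 4: z = 0.0128 + 0.0581i, |z|^2 = 0.0035
Iter 5: z = -1.0122 + -0.0565i, |z|^2 = 1.0278
Iter 6: z = 0.0124 + 0.0564i, |z|^2 = 0.0033
Iter 7: z = -1.0120 + -0.0566i, |z|^2 = 1.0274
Iter 8: z = 0.0120 + 0.0566i, |z|^2 = 0.0033
Iter 9: z = -1.0121 + -0.0566i, |z|^2 = 1.0275
Iter 10: z = 0.0120 + 0.0567i, |z|^2 = 0.0034
Iter 11: z = -1.0121 + -0.0566i, |z|^2 = 1.0275
Iter 12: z = 0.0121 + 0.0566i, |z|^2 = 0.0034
Iter 13: z = -1.0121 + -0.0566i, |z|^2 = 1.0275
Iter 14: z = 0.0121 + 0.0566i, |z|^2 = 0.0034
Iter 15: z = -1.0121 + -0.0566i, |z|^2 = 1.0275
Did not escape in 16 iterations → in set

Answer: yes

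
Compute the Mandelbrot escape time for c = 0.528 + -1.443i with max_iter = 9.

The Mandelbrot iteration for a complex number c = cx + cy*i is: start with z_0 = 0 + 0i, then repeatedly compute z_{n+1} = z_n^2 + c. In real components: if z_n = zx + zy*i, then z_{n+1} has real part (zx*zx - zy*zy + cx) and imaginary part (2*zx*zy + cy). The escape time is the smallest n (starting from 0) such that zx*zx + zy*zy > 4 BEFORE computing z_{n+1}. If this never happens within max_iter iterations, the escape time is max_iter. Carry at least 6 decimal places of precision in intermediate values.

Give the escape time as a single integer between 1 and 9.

Answer: 2

Derivation:
z_0 = 0 + 0i, c = 0.5280 + -1.4430i
Iter 1: z = 0.5280 + -1.4430i, |z|^2 = 2.3610
Iter 2: z = -1.2755 + -2.9668i, |z|^2 = 10.4288
Escaped at iteration 2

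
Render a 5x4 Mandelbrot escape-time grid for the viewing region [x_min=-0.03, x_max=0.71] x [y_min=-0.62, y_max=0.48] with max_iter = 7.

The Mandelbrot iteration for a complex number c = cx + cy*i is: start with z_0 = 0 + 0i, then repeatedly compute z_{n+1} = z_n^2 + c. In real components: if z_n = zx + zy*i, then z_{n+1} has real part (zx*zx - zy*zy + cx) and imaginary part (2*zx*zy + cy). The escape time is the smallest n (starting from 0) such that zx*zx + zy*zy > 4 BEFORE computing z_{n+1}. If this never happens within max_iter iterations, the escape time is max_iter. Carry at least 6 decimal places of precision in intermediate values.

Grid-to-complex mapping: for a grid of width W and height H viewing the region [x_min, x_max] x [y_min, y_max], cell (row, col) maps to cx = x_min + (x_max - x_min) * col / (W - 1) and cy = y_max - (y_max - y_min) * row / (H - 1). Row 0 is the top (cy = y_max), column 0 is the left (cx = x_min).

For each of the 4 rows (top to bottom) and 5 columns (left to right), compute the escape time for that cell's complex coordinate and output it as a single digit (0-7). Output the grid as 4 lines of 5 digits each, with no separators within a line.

(row=0, col=0): c = -0.0300 + 0.4800i → escape time 7
(row=0, col=1): c = 0.1550 + 0.4800i → escape time 7
(row=0, col=2): c = 0.3400 + 0.4800i → escape time 7
(row=0, col=3): c = 0.5250 + 0.4800i → escape time 4
(row=0, col=4): c = 0.7100 + 0.4800i → escape time 3
(row=1, col=0): c = -0.0300 + 0.1133i → escape time 7
(row=1, col=1): c = 0.1550 + 0.1133i → escape time 7
(row=1, col=2): c = 0.3400 + 0.1133i → escape time 7
(row=1, col=3): c = 0.5250 + 0.1133i → escape time 5
(row=1, col=4): c = 0.7100 + 0.1133i → escape time 3
(row=2, col=0): c = -0.0300 + -0.2533i → escape time 7
(row=2, col=1): c = 0.1550 + -0.2533i → escape time 7
(row=2, col=2): c = 0.3400 + -0.2533i → escape time 7
(row=2, col=3): c = 0.5250 + -0.2533i → escape time 5
(row=2, col=4): c = 0.7100 + -0.2533i → escape time 3
(row=3, col=0): c = -0.0300 + -0.6200i → escape time 7
(row=3, col=1): c = 0.1550 + -0.6200i → escape time 7
(row=3, col=2): c = 0.3400 + -0.6200i → escape time 7
(row=3, col=3): c = 0.5250 + -0.6200i → escape time 4
(row=3, col=4): c = 0.7100 + -0.6200i → escape time 3

Answer: 77743
77753
77753
77743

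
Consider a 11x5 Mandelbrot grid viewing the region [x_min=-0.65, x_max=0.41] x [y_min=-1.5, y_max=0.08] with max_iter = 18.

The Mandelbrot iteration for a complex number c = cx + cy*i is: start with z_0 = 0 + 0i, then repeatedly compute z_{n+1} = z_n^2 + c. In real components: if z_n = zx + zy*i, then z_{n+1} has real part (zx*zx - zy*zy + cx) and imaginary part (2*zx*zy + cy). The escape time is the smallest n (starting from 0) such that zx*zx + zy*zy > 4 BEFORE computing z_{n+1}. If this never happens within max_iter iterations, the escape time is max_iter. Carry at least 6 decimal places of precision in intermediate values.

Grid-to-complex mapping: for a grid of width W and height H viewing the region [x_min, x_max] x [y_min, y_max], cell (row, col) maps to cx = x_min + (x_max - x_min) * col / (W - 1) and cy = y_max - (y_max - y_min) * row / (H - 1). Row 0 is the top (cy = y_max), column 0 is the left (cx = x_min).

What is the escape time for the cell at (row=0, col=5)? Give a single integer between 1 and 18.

Answer: 18

Derivation:
z_0 = 0 + 0i, c = -0.1200 + 0.0800i
Iter 1: z = -0.1200 + 0.0800i, |z|^2 = 0.0208
Iter 2: z = -0.1120 + 0.0608i, |z|^2 = 0.0162
Iter 3: z = -0.1112 + 0.0664i, |z|^2 = 0.0168
Iter 4: z = -0.1121 + 0.0652i, |z|^2 = 0.0168
Iter 5: z = -0.1117 + 0.0654i, |z|^2 = 0.0168
Iter 6: z = -0.1118 + 0.0654i, |z|^2 = 0.0168
Iter 7: z = -0.1118 + 0.0654i, |z|^2 = 0.0168
Iter 8: z = -0.1118 + 0.0654i, |z|^2 = 0.0168
Iter 9: z = -0.1118 + 0.0654i, |z|^2 = 0.0168
Iter 10: z = -0.1118 + 0.0654i, |z|^2 = 0.0168
Iter 11: z = -0.1118 + 0.0654i, |z|^2 = 0.0168
Iter 12: z = -0.1118 + 0.0654i, |z|^2 = 0.0168
Iter 13: z = -0.1118 + 0.0654i, |z|^2 = 0.0168
Iter 14: z = -0.1118 + 0.0654i, |z|^2 = 0.0168
Iter 15: z = -0.1118 + 0.0654i, |z|^2 = 0.0168
Iter 16: z = -0.1118 + 0.0654i, |z|^2 = 0.0168
Iter 17: z = -0.1118 + 0.0654i, |z|^2 = 0.0168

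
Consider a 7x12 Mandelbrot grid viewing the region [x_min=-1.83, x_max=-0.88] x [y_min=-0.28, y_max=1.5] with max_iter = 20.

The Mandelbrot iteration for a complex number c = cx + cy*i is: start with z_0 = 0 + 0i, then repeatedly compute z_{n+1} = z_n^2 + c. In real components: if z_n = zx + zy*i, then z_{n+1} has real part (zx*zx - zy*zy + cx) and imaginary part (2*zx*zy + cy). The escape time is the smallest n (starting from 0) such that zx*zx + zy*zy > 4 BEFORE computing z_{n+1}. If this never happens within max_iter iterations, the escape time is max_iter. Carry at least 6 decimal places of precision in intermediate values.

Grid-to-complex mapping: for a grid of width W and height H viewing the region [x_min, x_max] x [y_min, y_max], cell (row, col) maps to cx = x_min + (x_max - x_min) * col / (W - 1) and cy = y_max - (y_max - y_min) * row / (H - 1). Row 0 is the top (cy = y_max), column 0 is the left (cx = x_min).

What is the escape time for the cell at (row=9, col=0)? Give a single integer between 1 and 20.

Answer: 6

Derivation:
z_0 = 0 + 0i, c = -1.8300 + 0.0436i
Iter 1: z = -1.8300 + 0.0436i, |z|^2 = 3.3508
Iter 2: z = 1.5170 + -0.1161i, |z|^2 = 2.3147
Iter 3: z = 0.4578 + -0.3085i, |z|^2 = 0.3048
Iter 4: z = -1.7156 + -0.2389i, |z|^2 = 3.0004
Iter 5: z = 1.0562 + 0.8632i, |z|^2 = 1.8608
Iter 6: z = -1.4594 + 1.8671i, |z|^2 = 5.6161
Escaped at iteration 6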